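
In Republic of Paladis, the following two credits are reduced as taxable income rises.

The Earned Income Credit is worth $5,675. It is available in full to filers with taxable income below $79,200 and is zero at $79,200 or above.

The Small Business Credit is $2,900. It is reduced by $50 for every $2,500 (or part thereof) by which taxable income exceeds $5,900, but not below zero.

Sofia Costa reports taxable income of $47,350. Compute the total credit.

$7,725

Earned Income Credit: $47,350 is below the $79,200 cutoff, so the full $5,675 applies.
Small Business Credit: income exceeds $5,900 by $41,450, which is 17 full-or-partial $2,500 increments; reduction = 17 × $50 = $850, leaving $2,050.
Total: $5,675 + $2,050 = $7,725.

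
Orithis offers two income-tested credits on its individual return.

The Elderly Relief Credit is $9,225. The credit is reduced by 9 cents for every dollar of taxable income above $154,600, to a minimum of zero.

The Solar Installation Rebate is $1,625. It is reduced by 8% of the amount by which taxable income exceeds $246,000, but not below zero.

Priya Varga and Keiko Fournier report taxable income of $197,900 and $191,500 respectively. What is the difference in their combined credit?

$576

Priya ($197,900): Elderly Relief Credit: 9% of the $43,300 excess over $154,600 is $3,897; credit = $9,225 − $3,897 = $5,328. Solar Installation Rebate: $197,900 is at or below the $246,000 threshold, so the full $1,625 applies. total $5,328 + $1,625 = $6,953
Keiko ($191,500): Elderly Relief Credit: 9% of the $36,900 excess over $154,600 is $3,321; credit = $9,225 − $3,321 = $5,904. Solar Installation Rebate: $191,500 is at or below the $246,000 threshold, so the full $1,625 applies. total $5,904 + $1,625 = $7,529
Difference: |$6,953 − $7,529| = $576.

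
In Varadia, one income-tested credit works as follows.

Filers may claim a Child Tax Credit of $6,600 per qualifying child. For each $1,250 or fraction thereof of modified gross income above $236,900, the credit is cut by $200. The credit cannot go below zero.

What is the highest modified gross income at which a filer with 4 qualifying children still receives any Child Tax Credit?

$400,650

Full credit = 4 × $6,600 = $26,400.
After 131 increments the reduction is 131 × $200 = $26,200, leaving $200; one more increment wipes it out. Increment 131 ends at excess 131 × $1,250 = $163,750, so the highest qualifying income is $236,900 + $163,750 = $400,650.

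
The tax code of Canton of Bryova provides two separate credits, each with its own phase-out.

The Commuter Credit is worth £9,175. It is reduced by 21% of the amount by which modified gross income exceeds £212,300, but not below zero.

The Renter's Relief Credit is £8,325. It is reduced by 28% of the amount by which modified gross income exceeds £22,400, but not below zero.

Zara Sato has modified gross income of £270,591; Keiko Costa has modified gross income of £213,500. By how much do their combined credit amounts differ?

£8,923

Zara (£270,591): Commuter Credit: 21% of the £58,291 excess over £212,300 is £12,241.11 ≥ base, so the credit is £0. Renter's Relief Credit: 28% of the £248,191 excess over £22,400 is £69,493.48 ≥ base, so the credit is £0. total £0 + £0 = £0
Keiko (£213,500): Commuter Credit: 21% of the £1,200 excess over £212,300 is £252; credit = £9,175 − £252 = £8,923. Renter's Relief Credit: 28% of the £191,100 excess over £22,400 is £53,508 ≥ base, so the credit is £0. total £8,923 + £0 = £8,923
Difference: |£0 − £8,923| = £8,923.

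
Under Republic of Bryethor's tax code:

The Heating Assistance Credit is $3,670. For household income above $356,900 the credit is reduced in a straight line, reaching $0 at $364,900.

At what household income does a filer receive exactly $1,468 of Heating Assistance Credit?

$361,700

$1,468 is 1,468/3,670 of the full $3,670, so 2,202/3,670 of the $8,000 range has been used: income = $356,900 + $8,000 × 2,202/3,670 = $361,700.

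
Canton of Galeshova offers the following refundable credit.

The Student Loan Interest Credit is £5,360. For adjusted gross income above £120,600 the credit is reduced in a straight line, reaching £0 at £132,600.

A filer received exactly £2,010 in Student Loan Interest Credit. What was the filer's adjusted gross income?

£2,010 is 2,010/5,360 of the full £5,360, so 3,350/5,360 of the £12,000 range has been used: income = £120,600 + £12,000 × 3,350/5,360 = £128,100.

£128,100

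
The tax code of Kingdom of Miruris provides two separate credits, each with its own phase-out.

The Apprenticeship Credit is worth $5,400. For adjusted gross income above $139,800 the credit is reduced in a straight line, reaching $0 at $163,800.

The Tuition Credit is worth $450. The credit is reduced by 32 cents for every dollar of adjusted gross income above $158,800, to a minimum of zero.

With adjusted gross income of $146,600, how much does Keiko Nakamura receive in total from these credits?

Apprenticeship Credit: $146,600 is $6,800 into a $24,000 phase-out range, leaving 17,200/24,000 of the credit: $5,400 × 17,200/24,000 = $3,870.
Tuition Credit: $146,600 is at or below the $158,800 threshold, so the full $450 applies.
Total: $3,870 + $450 = $4,320.

$4,320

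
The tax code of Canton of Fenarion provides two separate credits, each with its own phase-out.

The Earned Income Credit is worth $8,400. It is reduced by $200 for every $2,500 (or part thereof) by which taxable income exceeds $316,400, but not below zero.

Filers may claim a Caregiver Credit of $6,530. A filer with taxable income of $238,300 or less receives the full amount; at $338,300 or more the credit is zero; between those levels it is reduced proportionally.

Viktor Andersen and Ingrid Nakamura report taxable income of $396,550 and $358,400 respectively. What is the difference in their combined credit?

$3,200

Viktor ($396,550): Earned Income Credit: income exceeds $316,400 by $80,150, which is 33 full-or-partial $2,500 increments; reduction = 33 × $200 = $6,600, leaving $1,800. Caregiver Credit: $396,550 is at or above $338,300, so the credit is $0. total $1,800 + $0 = $1,800
Ingrid ($358,400): Earned Income Credit: income exceeds $316,400 by $42,000, which is 17 full-or-partial $2,500 increments; reduction = 17 × $200 = $3,400, leaving $5,000. Caregiver Credit: $358,400 is at or above $338,300, so the credit is $0. total $5,000 + $0 = $5,000
Difference: |$1,800 − $5,000| = $3,200.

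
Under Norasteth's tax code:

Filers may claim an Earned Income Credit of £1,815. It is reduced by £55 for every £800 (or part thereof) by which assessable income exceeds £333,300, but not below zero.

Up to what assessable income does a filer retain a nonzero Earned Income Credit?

£358,900

After 32 increments the reduction is 32 × £55 = £1,760, leaving £55; one more increment wipes it out. Increment 32 ends at excess 32 × £800 = £25,600, so the highest qualifying income is £333,300 + £25,600 = £358,900.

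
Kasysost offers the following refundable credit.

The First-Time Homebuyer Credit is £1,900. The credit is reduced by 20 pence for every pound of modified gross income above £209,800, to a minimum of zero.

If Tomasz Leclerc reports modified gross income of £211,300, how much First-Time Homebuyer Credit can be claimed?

First-Time Homebuyer Credit: 20% of the £1,500 excess over £209,800 is £300; credit = £1,900 − £300 = £1,600.

£1,600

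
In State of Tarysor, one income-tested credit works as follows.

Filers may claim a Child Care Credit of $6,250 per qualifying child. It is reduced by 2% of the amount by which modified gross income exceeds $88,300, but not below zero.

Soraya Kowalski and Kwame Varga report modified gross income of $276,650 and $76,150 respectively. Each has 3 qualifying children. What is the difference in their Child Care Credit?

$3,767

Soraya ($276,650): Child Care Credit: base = 3 × $6,250 = $18,750. 2% of the $188,350 excess over $88,300 is $3,767; credit = $18,750 − $3,767 = $14,983.
Kwame ($76,150): Child Care Credit: base = 3 × $6,250 = $18,750. $76,150 is at or below the $88,300 threshold, so the full $18,750 applies.
Difference: |$14,983 − $18,750| = $3,767.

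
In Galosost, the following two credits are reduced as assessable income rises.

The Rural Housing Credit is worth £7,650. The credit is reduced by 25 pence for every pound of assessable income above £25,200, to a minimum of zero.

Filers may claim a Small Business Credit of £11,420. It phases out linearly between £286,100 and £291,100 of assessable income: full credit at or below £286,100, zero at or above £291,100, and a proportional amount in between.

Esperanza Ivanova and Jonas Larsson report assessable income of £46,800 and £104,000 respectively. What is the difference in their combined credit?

Esperanza (£46,800): Rural Housing Credit: 25% of the £21,600 excess over £25,200 is £5,400; credit = £7,650 − £5,400 = £2,250. Small Business Credit: £46,800 is at or below the £286,100 threshold, so the full £11,420 applies. total £2,250 + £11,420 = £13,670
Jonas (£104,000): Rural Housing Credit: 25% of the £78,800 excess over £25,200 is £19,700 ≥ base, so the credit is £0. Small Business Credit: £104,000 is at or below the £286,100 threshold, so the full £11,420 applies. total £0 + £11,420 = £11,420
Difference: |£13,670 − £11,420| = £2,250.

£2,250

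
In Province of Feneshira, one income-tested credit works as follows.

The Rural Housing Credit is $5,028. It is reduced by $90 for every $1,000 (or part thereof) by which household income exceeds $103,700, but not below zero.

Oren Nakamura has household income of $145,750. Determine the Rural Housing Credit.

$1,158

Rural Housing Credit: income exceeds $103,700 by $42,050, which is 43 full-or-partial $1,000 increments; reduction = 43 × $90 = $3,870, leaving $1,158.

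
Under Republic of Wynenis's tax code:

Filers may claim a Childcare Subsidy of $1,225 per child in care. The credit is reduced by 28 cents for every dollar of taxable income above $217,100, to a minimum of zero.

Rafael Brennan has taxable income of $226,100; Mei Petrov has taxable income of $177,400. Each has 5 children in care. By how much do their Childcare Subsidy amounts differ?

$2,520

Rafael ($226,100): Childcare Subsidy: base = 5 × $1,225 = $6,125. 28% of the $9,000 excess over $217,100 is $2,520; credit = $6,125 − $2,520 = $3,605.
Mei ($177,400): Childcare Subsidy: base = 5 × $1,225 = $6,125. $177,400 is at or below the $217,100 threshold, so the full $6,125 applies.
Difference: |$3,605 − $6,125| = $2,520.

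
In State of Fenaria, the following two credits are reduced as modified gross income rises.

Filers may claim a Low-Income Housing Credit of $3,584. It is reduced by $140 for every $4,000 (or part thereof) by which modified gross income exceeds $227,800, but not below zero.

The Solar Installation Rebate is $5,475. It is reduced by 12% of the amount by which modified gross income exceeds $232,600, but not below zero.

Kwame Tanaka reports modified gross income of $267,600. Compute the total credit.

Low-Income Housing Credit: income exceeds $227,800 by $39,800, which is 10 full-or-partial $4,000 increments; reduction = 10 × $140 = $1,400, leaving $2,184.
Solar Installation Rebate: 12% of the $35,000 excess over $232,600 is $4,200; credit = $5,475 − $4,200 = $1,275.
Total: $2,184 + $1,275 = $3,459.

$3,459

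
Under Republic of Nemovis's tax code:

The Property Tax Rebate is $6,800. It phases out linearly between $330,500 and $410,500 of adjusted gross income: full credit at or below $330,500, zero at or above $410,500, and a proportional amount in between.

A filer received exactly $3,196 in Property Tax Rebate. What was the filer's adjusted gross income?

$372,900

$3,196 is 3,196/6,800 of the full $6,800, so 3,604/6,800 of the $80,000 range has been used: income = $330,500 + $80,000 × 3,604/6,800 = $372,900.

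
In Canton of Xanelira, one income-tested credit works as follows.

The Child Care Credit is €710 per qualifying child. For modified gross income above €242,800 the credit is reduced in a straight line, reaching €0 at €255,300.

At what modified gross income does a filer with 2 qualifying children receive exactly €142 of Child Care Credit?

Full credit = 2 × €710 = €1,420.
€142 is 142/1,420 of the full €1,420, so 1,278/1,420 of the €12,500 range has been used: income = €242,800 + €12,500 × 1,278/1,420 = €254,050.

€254,050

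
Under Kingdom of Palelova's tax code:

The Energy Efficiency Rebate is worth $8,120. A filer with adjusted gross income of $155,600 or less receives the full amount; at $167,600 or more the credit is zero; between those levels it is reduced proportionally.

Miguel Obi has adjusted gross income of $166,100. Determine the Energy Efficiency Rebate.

Energy Efficiency Rebate: $166,100 is $10,500 into a $12,000 phase-out range, leaving 1,500/12,000 of the credit: $8,120 × 1,500/12,000 = $1,015.

$1,015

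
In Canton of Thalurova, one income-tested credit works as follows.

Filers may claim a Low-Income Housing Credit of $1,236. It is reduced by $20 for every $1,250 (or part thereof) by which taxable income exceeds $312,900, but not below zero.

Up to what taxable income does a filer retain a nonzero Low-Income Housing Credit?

$389,150

After 61 increments the reduction is 61 × $20 = $1,220, leaving $16; one more increment wipes it out. Increment 61 ends at excess 61 × $1,250 = $76,250, so the highest qualifying income is $312,900 + $76,250 = $389,150.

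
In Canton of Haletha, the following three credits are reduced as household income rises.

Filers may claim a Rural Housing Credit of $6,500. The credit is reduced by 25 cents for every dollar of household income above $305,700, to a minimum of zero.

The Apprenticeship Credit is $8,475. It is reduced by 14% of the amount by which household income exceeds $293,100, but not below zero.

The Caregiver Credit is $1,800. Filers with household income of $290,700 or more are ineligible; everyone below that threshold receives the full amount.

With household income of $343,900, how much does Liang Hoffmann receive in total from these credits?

$1,363

Rural Housing Credit: 25% of the $38,200 excess over $305,700 is $9,550 ≥ base, so the credit is $0.
Apprenticeship Credit: 14% of the $50,800 excess over $293,100 is $7,112; credit = $8,475 − $7,112 = $1,363.
Caregiver Credit: $343,900 meets or exceeds the $290,700 cutoff, so the credit is $0.
Total: $0 + $1,363 + $0 = $1,363.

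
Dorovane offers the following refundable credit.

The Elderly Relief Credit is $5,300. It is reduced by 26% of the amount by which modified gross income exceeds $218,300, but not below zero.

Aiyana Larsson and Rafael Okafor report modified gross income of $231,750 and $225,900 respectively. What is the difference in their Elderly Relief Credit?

$1,521

Aiyana ($231,750): Elderly Relief Credit: 26% of the $13,450 excess over $218,300 is $3,497; credit = $5,300 − $3,497 = $1,803.
Rafael ($225,900): Elderly Relief Credit: 26% of the $7,600 excess over $218,300 is $1,976; credit = $5,300 − $1,976 = $3,324.
Difference: |$1,803 − $3,324| = $1,521.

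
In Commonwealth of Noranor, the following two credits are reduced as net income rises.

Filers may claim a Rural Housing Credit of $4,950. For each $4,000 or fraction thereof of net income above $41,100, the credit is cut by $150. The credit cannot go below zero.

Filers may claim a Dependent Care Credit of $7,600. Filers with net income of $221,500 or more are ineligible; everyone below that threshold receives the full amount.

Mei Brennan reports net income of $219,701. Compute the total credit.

Rural Housing Credit: income exceeds $41,100 by $178,601 → 45 increments × $150 = $6,750 ≥ base, so the credit is $0.
Dependent Care Credit: $219,701 is below the $221,500 cutoff, so the full $7,600 applies.
Total: $0 + $7,600 = $7,600.

$7,600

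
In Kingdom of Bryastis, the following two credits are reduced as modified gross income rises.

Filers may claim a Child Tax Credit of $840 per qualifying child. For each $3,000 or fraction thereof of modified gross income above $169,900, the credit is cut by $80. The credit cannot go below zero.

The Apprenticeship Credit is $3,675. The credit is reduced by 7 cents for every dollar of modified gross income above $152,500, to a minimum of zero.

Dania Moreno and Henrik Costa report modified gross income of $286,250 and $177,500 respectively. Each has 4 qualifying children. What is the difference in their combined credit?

Dania ($286,250): Child Tax Credit: base = 4 × $840 = $3,360. income exceeds $169,900 by $116,350, which is 39 full-or-partial $3,000 increments; reduction = 39 × $80 = $3,120, leaving $240. Apprenticeship Credit: 7% of the $133,750 excess over $152,500 is $9,362.50 ≥ base, so the credit is $0. total $240 + $0 = $240
Henrik ($177,500): Child Tax Credit: base = 4 × $840 = $3,360. income exceeds $169,900 by $7,600, which is 3 full-or-partial $3,000 increments; reduction = 3 × $80 = $240, leaving $3,120. Apprenticeship Credit: 7% of the $25,000 excess over $152,500 is $1,750; credit = $3,675 − $1,750 = $1,925. total $3,120 + $1,925 = $5,045
Difference: |$240 − $5,045| = $4,805.

$4,805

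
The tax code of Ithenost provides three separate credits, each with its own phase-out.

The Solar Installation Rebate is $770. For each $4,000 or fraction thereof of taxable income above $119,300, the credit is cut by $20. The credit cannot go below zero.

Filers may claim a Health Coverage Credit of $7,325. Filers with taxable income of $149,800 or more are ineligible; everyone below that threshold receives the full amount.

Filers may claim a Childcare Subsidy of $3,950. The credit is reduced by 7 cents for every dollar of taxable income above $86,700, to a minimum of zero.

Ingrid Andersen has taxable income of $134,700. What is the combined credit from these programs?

$8,605

Solar Installation Rebate: income exceeds $119,300 by $15,400, which is 4 full-or-partial $4,000 increments; reduction = 4 × $20 = $80, leaving $690.
Health Coverage Credit: $134,700 is below the $149,800 cutoff, so the full $7,325 applies.
Childcare Subsidy: 7% of the $48,000 excess over $86,700 is $3,360; credit = $3,950 − $3,360 = $590.
Total: $690 + $7,325 + $590 = $8,605.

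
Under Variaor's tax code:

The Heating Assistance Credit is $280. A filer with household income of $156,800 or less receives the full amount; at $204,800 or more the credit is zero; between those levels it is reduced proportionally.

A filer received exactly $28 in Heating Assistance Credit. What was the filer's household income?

$28 is 28/280 of the full $280, so 252/280 of the $48,000 range has been used: income = $156,800 + $48,000 × 252/280 = $200,000.

$200,000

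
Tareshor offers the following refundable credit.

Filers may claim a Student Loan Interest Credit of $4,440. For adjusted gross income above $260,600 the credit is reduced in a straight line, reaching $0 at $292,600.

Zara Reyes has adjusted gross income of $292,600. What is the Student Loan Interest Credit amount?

Student Loan Interest Credit: $292,600 is at or above $292,600, so the credit is $0.

$0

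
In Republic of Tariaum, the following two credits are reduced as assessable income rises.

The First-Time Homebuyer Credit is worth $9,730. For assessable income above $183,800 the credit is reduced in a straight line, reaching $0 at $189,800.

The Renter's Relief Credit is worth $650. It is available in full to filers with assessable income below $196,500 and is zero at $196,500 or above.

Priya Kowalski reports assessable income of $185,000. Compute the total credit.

First-Time Homebuyer Credit: $185,000 is $1,200 into a $6,000 phase-out range, leaving 4,800/6,000 of the credit: $9,730 × 4,800/6,000 = $7,784.
Renter's Relief Credit: $185,000 is below the $196,500 cutoff, so the full $650 applies.
Total: $7,784 + $650 = $8,434.

$8,434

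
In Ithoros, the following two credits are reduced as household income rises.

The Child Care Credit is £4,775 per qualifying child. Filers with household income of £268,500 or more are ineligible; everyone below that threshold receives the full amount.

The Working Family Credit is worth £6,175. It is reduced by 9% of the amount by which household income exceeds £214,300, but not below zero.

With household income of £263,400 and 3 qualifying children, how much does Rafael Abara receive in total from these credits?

Child Care Credit: base = 3 × £4,775 = £14,325. £263,400 is below the £268,500 cutoff, so the full £14,325 applies.
Working Family Credit: 9% of the £49,100 excess over £214,300 is £4,419; credit = £6,175 − £4,419 = £1,756.
Total: £14,325 + £1,756 = £16,081.

£16,081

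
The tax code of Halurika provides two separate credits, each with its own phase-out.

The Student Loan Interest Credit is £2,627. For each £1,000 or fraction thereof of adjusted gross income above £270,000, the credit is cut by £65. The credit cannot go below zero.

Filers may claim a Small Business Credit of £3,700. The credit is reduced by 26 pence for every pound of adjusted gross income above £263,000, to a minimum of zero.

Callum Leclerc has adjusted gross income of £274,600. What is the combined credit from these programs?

Student Loan Interest Credit: income exceeds £270,000 by £4,600, which is 5 full-or-partial £1,000 increments; reduction = 5 × £65 = £325, leaving £2,302.
Small Business Credit: 26% of the £11,600 excess over £263,000 is £3,016; credit = £3,700 − £3,016 = £684.
Total: £2,302 + £684 = £2,986.

£2,986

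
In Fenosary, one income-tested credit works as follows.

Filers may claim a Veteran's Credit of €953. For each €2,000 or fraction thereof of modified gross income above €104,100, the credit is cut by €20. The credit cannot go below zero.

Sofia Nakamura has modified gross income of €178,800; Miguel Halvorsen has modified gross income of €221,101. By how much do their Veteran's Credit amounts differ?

€193

Sofia (€178,800): Veteran's Credit: income exceeds €104,100 by €74,700, which is 38 full-or-partial €2,000 increments; reduction = 38 × €20 = €760, leaving €193.
Miguel (€221,101): Veteran's Credit: income exceeds €104,100 by €117,001 → 59 increments × €20 = €1,180 ≥ base, so the credit is €0.
Difference: |€193 − €0| = €193.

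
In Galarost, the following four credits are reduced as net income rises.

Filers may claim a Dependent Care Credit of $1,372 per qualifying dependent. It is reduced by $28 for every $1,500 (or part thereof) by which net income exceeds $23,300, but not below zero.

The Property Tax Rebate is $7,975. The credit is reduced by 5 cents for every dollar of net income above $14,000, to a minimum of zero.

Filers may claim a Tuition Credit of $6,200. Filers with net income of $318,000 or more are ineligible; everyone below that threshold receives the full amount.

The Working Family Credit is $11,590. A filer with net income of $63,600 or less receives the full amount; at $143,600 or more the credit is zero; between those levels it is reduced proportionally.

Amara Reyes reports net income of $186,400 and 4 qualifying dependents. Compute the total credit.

$8,636

Dependent Care Credit: base = 4 × $1,372 = $5,488. income exceeds $23,300 by $163,100, which is 109 full-or-partial $1,500 increments; reduction = 109 × $28 = $3,052, leaving $2,436.
Property Tax Rebate: 5% of the $172,400 excess over $14,000 is $8,620 ≥ base, so the credit is $0.
Tuition Credit: $186,400 is below the $318,000 cutoff, so the full $6,200 applies.
Working Family Credit: $186,400 is at or above $143,600, so the credit is $0.
Total: $2,436 + $0 + $6,200 + $0 = $8,636.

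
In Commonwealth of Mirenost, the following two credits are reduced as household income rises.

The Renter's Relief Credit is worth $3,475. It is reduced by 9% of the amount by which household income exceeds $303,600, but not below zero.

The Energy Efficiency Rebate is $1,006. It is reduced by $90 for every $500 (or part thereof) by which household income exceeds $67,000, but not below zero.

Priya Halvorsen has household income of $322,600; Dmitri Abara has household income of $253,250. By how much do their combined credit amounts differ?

Priya ($322,600): Renter's Relief Credit: 9% of the $19,000 excess over $303,600 is $1,710; credit = $3,475 − $1,710 = $1,765. Energy Efficiency Rebate: income exceeds $67,000 by $255,600 → 512 increments × $90 = $46,080 ≥ base, so the credit is $0. total $1,765 + $0 = $1,765
Dmitri ($253,250): Renter's Relief Credit: $253,250 is at or below the $303,600 threshold, so the full $3,475 applies. Energy Efficiency Rebate: income exceeds $67,000 by $186,250 → 373 increments × $90 = $33,570 ≥ base, so the credit is $0. total $3,475 + $0 = $3,475
Difference: |$1,765 − $3,475| = $1,710.

$1,710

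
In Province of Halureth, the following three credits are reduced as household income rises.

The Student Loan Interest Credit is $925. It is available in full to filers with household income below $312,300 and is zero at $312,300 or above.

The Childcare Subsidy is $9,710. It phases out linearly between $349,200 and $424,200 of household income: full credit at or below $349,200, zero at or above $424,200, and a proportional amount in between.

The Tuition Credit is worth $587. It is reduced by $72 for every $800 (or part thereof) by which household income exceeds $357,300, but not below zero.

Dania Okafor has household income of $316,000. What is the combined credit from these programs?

$10,297

Student Loan Interest Credit: $316,000 meets or exceeds the $312,300 cutoff, so the credit is $0.
Childcare Subsidy: $316,000 is at or below the $349,200 threshold, so the full $9,710 applies.
Tuition Credit: $316,000 is at or below the $357,300 threshold, so the full $587 applies.
Total: $0 + $9,710 + $587 = $10,297.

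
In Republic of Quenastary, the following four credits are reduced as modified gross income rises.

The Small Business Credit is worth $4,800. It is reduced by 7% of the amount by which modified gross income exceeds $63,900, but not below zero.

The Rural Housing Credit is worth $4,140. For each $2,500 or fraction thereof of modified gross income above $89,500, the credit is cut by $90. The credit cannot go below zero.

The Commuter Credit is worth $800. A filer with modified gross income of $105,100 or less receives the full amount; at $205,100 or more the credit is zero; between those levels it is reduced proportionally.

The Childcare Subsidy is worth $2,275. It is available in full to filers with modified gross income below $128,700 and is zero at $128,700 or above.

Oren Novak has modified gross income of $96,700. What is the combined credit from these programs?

$9,449

Small Business Credit: 7% of the $32,800 excess over $63,900 is $2,296; credit = $4,800 − $2,296 = $2,504.
Rural Housing Credit: income exceeds $89,500 by $7,200, which is 3 full-or-partial $2,500 increments; reduction = 3 × $90 = $270, leaving $3,870.
Commuter Credit: $96,700 is at or below the $105,100 threshold, so the full $800 applies.
Childcare Subsidy: $96,700 is below the $128,700 cutoff, so the full $2,275 applies.
Total: $2,504 + $3,870 + $800 + $2,275 = $9,449.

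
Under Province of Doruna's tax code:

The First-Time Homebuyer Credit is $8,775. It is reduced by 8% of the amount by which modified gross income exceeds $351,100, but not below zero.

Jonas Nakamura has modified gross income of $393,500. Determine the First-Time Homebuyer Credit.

$5,383

First-Time Homebuyer Credit: 8% of the $42,400 excess over $351,100 is $3,392; credit = $8,775 − $3,392 = $5,383.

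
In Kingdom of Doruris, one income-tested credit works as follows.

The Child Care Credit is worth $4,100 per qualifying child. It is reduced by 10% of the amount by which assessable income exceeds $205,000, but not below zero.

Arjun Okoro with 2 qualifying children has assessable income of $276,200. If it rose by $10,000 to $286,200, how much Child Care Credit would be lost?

At $276,200 — base = 2 × $4,100 = $8,200. 10% of the $71,200 excess over $205,000 is $7,120; credit = $8,200 − $7,120 = $1,080.
At $286,200 — base = 2 × $4,100 = $8,200. 10% of the $81,200 excess over $205,000 is $8,120; credit = $8,200 − $8,120 = $80.
Lost: $1,080 − $80 = $1,000.

$1,000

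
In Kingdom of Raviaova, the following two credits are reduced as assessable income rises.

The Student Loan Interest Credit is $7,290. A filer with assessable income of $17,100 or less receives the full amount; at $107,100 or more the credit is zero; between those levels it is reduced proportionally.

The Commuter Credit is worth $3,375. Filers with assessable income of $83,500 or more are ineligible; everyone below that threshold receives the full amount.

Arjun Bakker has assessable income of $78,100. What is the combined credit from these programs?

$5,724

Student Loan Interest Credit: $78,100 is $61,000 into a $90,000 phase-out range, leaving 29,000/90,000 of the credit: $7,290 × 29,000/90,000 = $2,349.
Commuter Credit: $78,100 is below the $83,500 cutoff, so the full $3,375 applies.
Total: $2,349 + $3,375 = $5,724.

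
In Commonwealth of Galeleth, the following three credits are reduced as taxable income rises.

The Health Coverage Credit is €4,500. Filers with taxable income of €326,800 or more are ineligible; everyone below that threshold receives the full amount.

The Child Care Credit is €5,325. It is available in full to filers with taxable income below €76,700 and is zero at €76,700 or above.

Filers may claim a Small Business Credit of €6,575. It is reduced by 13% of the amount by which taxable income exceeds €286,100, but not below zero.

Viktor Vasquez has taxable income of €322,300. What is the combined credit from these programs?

€6,369

Health Coverage Credit: €322,300 is below the €326,800 cutoff, so the full €4,500 applies.
Child Care Credit: €322,300 meets or exceeds the €76,700 cutoff, so the credit is €0.
Small Business Credit: 13% of the €36,200 excess over €286,100 is €4,706; credit = €6,575 − €4,706 = €1,869.
Total: €4,500 + €0 + €1,869 = €6,369.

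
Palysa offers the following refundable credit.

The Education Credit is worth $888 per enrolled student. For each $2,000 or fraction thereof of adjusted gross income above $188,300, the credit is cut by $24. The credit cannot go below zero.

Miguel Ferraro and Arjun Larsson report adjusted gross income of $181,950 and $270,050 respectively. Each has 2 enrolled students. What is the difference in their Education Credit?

Miguel ($181,950): Education Credit: base = 2 × $888 = $1,776. $181,950 is at or below the $188,300 threshold, so the full $1,776 applies.
Arjun ($270,050): Education Credit: base = 2 × $888 = $1,776. income exceeds $188,300 by $81,750, which is 41 full-or-partial $2,000 increments; reduction = 41 × $24 = $984, leaving $792.
Difference: |$1,776 − $792| = $984.

$984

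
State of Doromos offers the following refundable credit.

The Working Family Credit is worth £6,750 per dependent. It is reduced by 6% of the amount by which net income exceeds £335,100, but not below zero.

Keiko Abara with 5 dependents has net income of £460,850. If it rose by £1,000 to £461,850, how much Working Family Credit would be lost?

At £460,850 — base = 5 × £6,750 = £33,750. 6% of the £125,750 excess over £335,100 is £7,545; credit = £33,750 − £7,545 = £26,205.
At £461,850 — base = 5 × £6,750 = £33,750. 6% of the £126,750 excess over £335,100 is £7,605; credit = £33,750 − £7,605 = £26,145.
Lost: £26,205 − £26,145 = £60.

£60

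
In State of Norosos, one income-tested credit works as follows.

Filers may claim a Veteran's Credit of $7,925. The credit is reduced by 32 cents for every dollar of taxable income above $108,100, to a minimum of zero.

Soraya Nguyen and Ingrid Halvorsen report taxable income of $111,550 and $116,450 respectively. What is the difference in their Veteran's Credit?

Soraya ($111,550): Veteran's Credit: 32% of the $3,450 excess over $108,100 is $1,104; credit = $7,925 − $1,104 = $6,821.
Ingrid ($116,450): Veteran's Credit: 32% of the $8,350 excess over $108,100 is $2,672; credit = $7,925 − $2,672 = $5,253.
Difference: |$6,821 − $5,253| = $1,568.

$1,568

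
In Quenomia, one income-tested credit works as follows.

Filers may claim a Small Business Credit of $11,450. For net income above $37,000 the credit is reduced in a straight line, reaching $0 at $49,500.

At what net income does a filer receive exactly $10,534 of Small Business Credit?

$10,534 is 10,534/11,450 of the full $11,450, so 916/11,450 of the $12,500 range has been used: income = $37,000 + $12,500 × 916/11,450 = $38,000.

$38,000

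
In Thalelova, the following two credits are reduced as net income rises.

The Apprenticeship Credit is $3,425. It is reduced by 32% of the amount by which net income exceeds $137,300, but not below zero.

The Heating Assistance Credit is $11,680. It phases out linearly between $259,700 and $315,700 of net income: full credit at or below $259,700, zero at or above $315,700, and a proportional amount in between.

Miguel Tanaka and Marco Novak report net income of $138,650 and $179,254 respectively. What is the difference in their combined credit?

Miguel ($138,650): Apprenticeship Credit: 32% of the $1,350 excess over $137,300 is $432; credit = $3,425 − $432 = $2,993. Heating Assistance Credit: $138,650 is at or below the $259,700 threshold, so the full $11,680 applies. total $2,993 + $11,680 = $14,673
Marco ($179,254): Apprenticeship Credit: 32% of the $41,954 excess over $137,300 is $13,425.28 ≥ base, so the credit is $0. Heating Assistance Credit: $179,254 is at or below the $259,700 threshold, so the full $11,680 applies. total $0 + $11,680 = $11,680
Difference: |$14,673 − $11,680| = $2,993.

$2,993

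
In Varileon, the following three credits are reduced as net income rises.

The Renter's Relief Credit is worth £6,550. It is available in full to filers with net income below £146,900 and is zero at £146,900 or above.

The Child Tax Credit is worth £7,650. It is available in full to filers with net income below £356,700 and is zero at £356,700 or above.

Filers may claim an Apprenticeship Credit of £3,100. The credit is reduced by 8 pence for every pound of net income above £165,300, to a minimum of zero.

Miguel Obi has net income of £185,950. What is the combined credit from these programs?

£9,098

Renter's Relief Credit: £185,950 meets or exceeds the £146,900 cutoff, so the credit is £0.
Child Tax Credit: £185,950 is below the £356,700 cutoff, so the full £7,650 applies.
Apprenticeship Credit: 8% of the £20,650 excess over £165,300 is £1,652; credit = £3,100 − £1,652 = £1,448.
Total: £0 + £7,650 + £1,448 = £9,098.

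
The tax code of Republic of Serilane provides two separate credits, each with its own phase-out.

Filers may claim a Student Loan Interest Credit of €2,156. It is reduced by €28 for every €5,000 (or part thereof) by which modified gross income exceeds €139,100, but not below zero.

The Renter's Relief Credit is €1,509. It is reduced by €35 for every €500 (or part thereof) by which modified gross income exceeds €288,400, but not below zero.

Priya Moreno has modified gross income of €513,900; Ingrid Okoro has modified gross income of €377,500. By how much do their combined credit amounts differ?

Priya (€513,900): Student Loan Interest Credit: income exceeds €139,100 by €374,800, which is 75 full-or-partial €5,000 increments; reduction = 75 × €28 = €2,100, leaving €56. Renter's Relief Credit: income exceeds €288,400 by €225,500 → 451 increments × €35 = €15,785 ≥ base, so the credit is €0. total €56 + €0 = €56
Ingrid (€377,500): Student Loan Interest Credit: income exceeds €139,100 by €238,400, which is 48 full-or-partial €5,000 increments; reduction = 48 × €28 = €1,344, leaving €812. Renter's Relief Credit: income exceeds €288,400 by €89,100 → 179 increments × €35 = €6,265 ≥ base, so the credit is €0. total €812 + €0 = €812
Difference: |€56 − €812| = €756.

€756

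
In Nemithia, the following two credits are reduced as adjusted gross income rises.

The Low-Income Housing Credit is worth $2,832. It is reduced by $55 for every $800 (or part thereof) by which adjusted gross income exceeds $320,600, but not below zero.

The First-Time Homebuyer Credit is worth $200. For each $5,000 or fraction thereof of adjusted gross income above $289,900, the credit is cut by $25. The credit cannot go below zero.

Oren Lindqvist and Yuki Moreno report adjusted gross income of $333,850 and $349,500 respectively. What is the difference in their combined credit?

Oren ($333,850): Low-Income Housing Credit: income exceeds $320,600 by $13,250, which is 17 full-or-partial $800 increments; reduction = 17 × $55 = $935, leaving $1,897. First-Time Homebuyer Credit: income exceeds $289,900 by $43,950 → 9 increments × $25 = $225 ≥ base, so the credit is $0. total $1,897 + $0 = $1,897
Yuki ($349,500): Low-Income Housing Credit: income exceeds $320,600 by $28,900, which is 37 full-or-partial $800 increments; reduction = 37 × $55 = $2,035, leaving $797. First-Time Homebuyer Credit: income exceeds $289,900 by $59,600 → 12 increments × $25 = $300 ≥ base, so the credit is $0. total $797 + $0 = $797
Difference: |$1,897 − $797| = $1,100.

$1,100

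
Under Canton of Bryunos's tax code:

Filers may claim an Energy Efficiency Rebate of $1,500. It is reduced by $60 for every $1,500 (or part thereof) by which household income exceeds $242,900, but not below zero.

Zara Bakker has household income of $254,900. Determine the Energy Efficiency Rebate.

$1,020

Energy Efficiency Rebate: income exceeds $242,900 by $12,000, which is 8 full-or-partial $1,500 increments; reduction = 8 × $60 = $480, leaving $1,020.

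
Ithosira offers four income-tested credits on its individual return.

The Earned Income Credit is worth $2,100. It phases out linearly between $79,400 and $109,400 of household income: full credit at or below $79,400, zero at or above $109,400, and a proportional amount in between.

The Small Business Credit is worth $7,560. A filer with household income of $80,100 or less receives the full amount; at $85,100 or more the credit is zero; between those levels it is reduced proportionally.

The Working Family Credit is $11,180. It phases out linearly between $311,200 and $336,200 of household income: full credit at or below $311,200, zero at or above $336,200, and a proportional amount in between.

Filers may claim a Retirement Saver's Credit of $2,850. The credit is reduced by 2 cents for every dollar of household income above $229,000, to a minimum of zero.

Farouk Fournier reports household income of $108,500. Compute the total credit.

Earned Income Credit: $108,500 is $29,100 into a $30,000 phase-out range, leaving 900/30,000 of the credit: $2,100 × 900/30,000 = $63.
Small Business Credit: $108,500 is at or above $85,100, so the credit is $0.
Working Family Credit: $108,500 is at or below the $311,200 threshold, so the full $11,180 applies.
Retirement Saver's Credit: $108,500 is at or below the $229,000 threshold, so the full $2,850 applies.
Total: $63 + $0 + $11,180 + $2,850 = $14,093.

$14,093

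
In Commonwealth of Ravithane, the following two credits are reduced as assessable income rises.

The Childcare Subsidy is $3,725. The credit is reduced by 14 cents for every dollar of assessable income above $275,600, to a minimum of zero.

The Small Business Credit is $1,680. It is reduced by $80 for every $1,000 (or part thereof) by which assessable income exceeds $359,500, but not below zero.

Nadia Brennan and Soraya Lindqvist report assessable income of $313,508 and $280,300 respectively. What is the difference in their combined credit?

$3,067

Nadia ($313,508): Childcare Subsidy: 14% of the $37,908 excess over $275,600 is $5,307.12 ≥ base, so the credit is $0. Small Business Credit: $313,508 is at or below the $359,500 threshold, so the full $1,680 applies. total $0 + $1,680 = $1,680
Soraya ($280,300): Childcare Subsidy: 14% of the $4,700 excess over $275,600 is $658; credit = $3,725 − $658 = $3,067. Small Business Credit: $280,300 is at or below the $359,500 threshold, so the full $1,680 applies. total $3,067 + $1,680 = $4,747
Difference: |$1,680 − $4,747| = $3,067.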